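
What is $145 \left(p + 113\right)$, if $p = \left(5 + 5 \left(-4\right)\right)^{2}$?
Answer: $49010$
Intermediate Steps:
$p = 225$ ($p = \left(5 - 20\right)^{2} = \left(-15\right)^{2} = 225$)
$145 \left(p + 113\right) = 145 \left(225 + 113\right) = 145 \cdot 338 = 49010$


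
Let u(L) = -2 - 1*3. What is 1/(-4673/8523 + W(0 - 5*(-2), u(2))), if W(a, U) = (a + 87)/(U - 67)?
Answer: -22728/43081 ≈ -0.52756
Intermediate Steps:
u(L) = -5 (u(L) = -2 - 3 = -5)
W(a, U) = (87 + a)/(-67 + U)
1/(-4673/8523 + W(0 - 5*(-2), u(2))) = 1/(-4673/8523 + (87 + (0 - 5*(-2)))/(-67 - 5)) = 1/(-4673*1/8523 + (87 + (0 + 10))/(-72)) = 1/(-4673/8523 - (87 + 10)/72) = 1/(-4673/8523 - 1/72*97) = 1/(-4673/8523 - 97/72) = 1/(-43081/22728) = -22728/43081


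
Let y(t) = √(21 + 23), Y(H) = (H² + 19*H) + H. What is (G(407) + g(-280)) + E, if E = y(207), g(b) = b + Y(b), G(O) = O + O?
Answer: 73334 + 2*√11 ≈ 73341.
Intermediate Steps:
G(O) = 2*O
Y(H) = H² + 20*H
g(b) = b + b*(20 + b)
y(t) = 2*√11 (y(t) = √44 = 2*√11)
E = 2*√11 ≈ 6.6332
(G(407) + g(-280)) + E = (2*407 - 280*(21 - 280)) + 2*√11 = (814 - 280*(-259)) + 2*√11 = (814 + 72520) + 2*√11 = 73334 + 2*√11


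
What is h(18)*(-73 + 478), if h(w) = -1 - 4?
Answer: -2025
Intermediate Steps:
h(w) = -5
h(18)*(-73 + 478) = -5*(-73 + 478) = -5*405 = -2025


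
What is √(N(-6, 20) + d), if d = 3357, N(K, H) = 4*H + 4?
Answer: √3441 ≈ 58.660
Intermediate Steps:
N(K, H) = 4 + 4*H
√(N(-6, 20) + d) = √((4 + 4*20) + 3357) = √((4 + 80) + 3357) = √(84 + 3357) = √3441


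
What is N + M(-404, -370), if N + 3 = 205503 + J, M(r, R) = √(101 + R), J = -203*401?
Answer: 124097 + I*√269 ≈ 1.241e+5 + 16.401*I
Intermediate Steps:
J = -81403
N = 124097 (N = -3 + (205503 - 81403) = -3 + 124100 = 124097)
N + M(-404, -370) = 124097 + √(101 - 370) = 124097 + √(-269) = 124097 + I*√269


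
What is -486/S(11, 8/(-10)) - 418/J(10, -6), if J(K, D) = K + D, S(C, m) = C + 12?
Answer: -5779/46 ≈ -125.63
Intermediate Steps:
S(C, m) = 12 + C
J(K, D) = D + K
-486/S(11, 8/(-10)) - 418/J(10, -6) = -486/(12 + 11) - 418/(-6 + 10) = -486/23 - 418/4 = -486*1/23 - 418*¼ = -486/23 - 209/2 = -5779/46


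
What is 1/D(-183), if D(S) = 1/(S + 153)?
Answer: -30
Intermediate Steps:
D(S) = 1/(153 + S)
1/D(-183) = 1/(1/(153 - 183)) = 1/(1/(-30)) = 1/(-1/30) = -30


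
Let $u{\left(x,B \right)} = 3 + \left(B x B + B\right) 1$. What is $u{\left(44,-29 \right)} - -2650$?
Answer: $39628$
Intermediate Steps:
$u{\left(x,B \right)} = 3 + B + x B^{2}$ ($u{\left(x,B \right)} = 3 + \left(x B^{2} + B\right) 1 = 3 + \left(B + x B^{2}\right) 1 = 3 + \left(B + x B^{2}\right) = 3 + B + x B^{2}$)
$u{\left(44,-29 \right)} - -2650 = \left(3 - 29 + 44 \left(-29\right)^{2}\right) - -2650 = \left(3 - 29 + 44 \cdot 841\right) + 2650 = \left(3 - 29 + 37004\right) + 2650 = 36978 + 2650 = 39628$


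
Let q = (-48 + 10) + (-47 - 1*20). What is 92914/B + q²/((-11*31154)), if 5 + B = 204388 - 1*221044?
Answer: -32024757841/5709624734 ≈ -5.6089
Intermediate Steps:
B = -16661 (B = -5 + (204388 - 1*221044) = -5 + (204388 - 221044) = -5 - 16656 = -16661)
q = -105 (q = -38 + (-47 - 20) = -38 - 67 = -105)
92914/B + q²/((-11*31154)) = 92914/(-16661) + (-105)²/((-11*31154)) = 92914*(-1/16661) + 11025/(-342694) = -92914/16661 + 11025*(-1/342694) = -92914/16661 - 11025/342694 = -32024757841/5709624734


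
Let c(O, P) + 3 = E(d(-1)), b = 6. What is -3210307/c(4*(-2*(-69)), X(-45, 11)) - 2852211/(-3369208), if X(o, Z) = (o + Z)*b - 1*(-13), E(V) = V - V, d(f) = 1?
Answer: 10816200583489/10107624 ≈ 1.0701e+6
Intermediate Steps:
E(V) = 0
X(o, Z) = 13 + 6*Z + 6*o (X(o, Z) = (o + Z)*6 - 1*(-13) = (Z + o)*6 + 13 = (6*Z + 6*o) + 13 = 13 + 6*Z + 6*o)
c(O, P) = -3 (c(O, P) = -3 + 0 = -3)
-3210307/c(4*(-2*(-69)), X(-45, 11)) - 2852211/(-3369208) = -3210307/(-3) - 2852211/(-3369208) = -3210307*(-1/3) - 2852211*(-1/3369208) = 3210307/3 + 2852211/3369208 = 10816200583489/10107624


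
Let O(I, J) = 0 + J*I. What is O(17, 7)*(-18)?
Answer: -2142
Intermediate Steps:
O(I, J) = I*J (O(I, J) = 0 + I*J = I*J)
O(17, 7)*(-18) = (17*7)*(-18) = 119*(-18) = -2142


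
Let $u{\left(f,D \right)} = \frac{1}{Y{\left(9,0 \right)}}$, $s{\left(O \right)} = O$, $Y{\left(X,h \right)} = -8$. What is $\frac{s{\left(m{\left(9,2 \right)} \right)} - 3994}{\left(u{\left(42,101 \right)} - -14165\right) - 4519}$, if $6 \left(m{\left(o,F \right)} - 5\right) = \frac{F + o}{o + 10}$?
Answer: $- \frac{1818940}{4398519} \approx -0.41353$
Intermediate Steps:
$m{\left(o,F \right)} = 5 + \frac{F + o}{6 \left(10 + o\right)}$ ($m{\left(o,F \right)} = 5 + \frac{\left(F + o\right) \frac{1}{o + 10}}{6} = 5 + \frac{\left(F + o\right) \frac{1}{10 + o}}{6} = 5 + \frac{\frac{1}{10 + o} \left(F + o\right)}{6} = 5 + \frac{F + o}{6 \left(10 + o\right)}$)
$u{\left(f,D \right)} = - \frac{1}{8}$ ($u{\left(f,D \right)} = \frac{1}{-8} = - \frac{1}{8}$)
$\frac{s{\left(m{\left(9,2 \right)} \right)} - 3994}{\left(u{\left(42,101 \right)} - -14165\right) - 4519} = \frac{\frac{300 + 2 + 31 \cdot 9}{6 \left(10 + 9\right)} - 3994}{\left(- \frac{1}{8} - -14165\right) - 4519} = \frac{\frac{300 + 2 + 279}{6 \cdot 19} - 3994}{\left(- \frac{1}{8} + 14165\right) - 4519} = \frac{\frac{1}{6} \cdot \frac{1}{19} \cdot 581 - 3994}{\frac{113319}{8} - 4519} = \frac{\frac{581}{114} - 3994}{\frac{77167}{8}} = \left(- \frac{454735}{114}\right) \frac{8}{77167} = - \frac{1818940}{4398519}$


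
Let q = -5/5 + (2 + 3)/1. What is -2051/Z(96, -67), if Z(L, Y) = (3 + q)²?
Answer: -293/7 ≈ -41.857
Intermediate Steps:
q = 4 (q = -5*⅕ + 5*1 = -1 + 5 = 4)
Z(L, Y) = 49 (Z(L, Y) = (3 + 4)² = 7² = 49)
-2051/Z(96, -67) = -2051/49 = -2051*1/49 = -293/7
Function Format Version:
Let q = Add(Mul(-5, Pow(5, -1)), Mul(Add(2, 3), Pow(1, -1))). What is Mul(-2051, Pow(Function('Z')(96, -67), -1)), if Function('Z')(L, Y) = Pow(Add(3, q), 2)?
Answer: Rational(-293, 7) ≈ -41.857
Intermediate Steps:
q = 4 (q = Add(Mul(-5, Rational(1, 5)), Mul(5, 1)) = Add(-1, 5) = 4)
Function('Z')(L, Y) = 49 (Function('Z')(L, Y) = Pow(Add(3, 4), 2) = Pow(7, 2) = 49)
Mul(-2051, Pow(Function('Z')(96, -67), -1)) = Mul(-2051, Pow(49, -1)) = Mul(-2051, Rational(1, 49)) = Rational(-293, 7)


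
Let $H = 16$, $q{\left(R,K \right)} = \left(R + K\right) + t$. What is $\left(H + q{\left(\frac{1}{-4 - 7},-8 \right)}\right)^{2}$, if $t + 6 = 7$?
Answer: $\frac{9604}{121} \approx 79.372$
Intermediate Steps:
$t = 1$ ($t = -6 + 7 = 1$)
$q{\left(R,K \right)} = 1 + K + R$ ($q{\left(R,K \right)} = \left(R + K\right) + 1 = \left(K + R\right) + 1 = 1 + K + R$)
$\left(H + q{\left(\frac{1}{-4 - 7},-8 \right)}\right)^{2} = \left(16 + \left(1 - 8 + \frac{1}{-4 - 7}\right)\right)^{2} = \left(16 + \left(1 - 8 + \frac{1}{-11}\right)\right)^{2} = \left(16 - \frac{78}{11}\right)^{2} = \left(\frac{98}{11}\right)^{2} = \frac{9604}{121}$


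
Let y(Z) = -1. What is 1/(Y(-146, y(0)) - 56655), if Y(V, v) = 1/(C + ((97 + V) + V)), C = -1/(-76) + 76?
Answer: -9043/512331241 ≈ -1.7651e-5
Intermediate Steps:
C = 5777/76 (C = -1*(-1/76) + 76 = 1/76 + 76 = 5777/76 ≈ 76.013)
Y(V, v) = 1/(13149/76 + 2*V) (Y(V, v) = 1/(5777/76 + ((97 + V) + V)) = 1/(5777/76 + (97 + 2*V)) = 1/(13149/76 + 2*V))
1/(Y(-146, y(0)) - 56655) = 1/(76/(13149 + 152*(-146)) - 56655) = 1/(76/(13149 - 22192) - 56655) = 1/(76/(-9043) - 56655) = 1/(76*(-1/9043) - 56655) = 1/(-76/9043 - 56655) = 1/(-512331241/9043) = -9043/512331241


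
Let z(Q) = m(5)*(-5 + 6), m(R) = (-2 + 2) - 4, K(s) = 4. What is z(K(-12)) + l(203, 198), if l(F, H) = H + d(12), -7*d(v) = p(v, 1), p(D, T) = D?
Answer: 1346/7 ≈ 192.29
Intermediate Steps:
d(v) = -v/7
l(F, H) = -12/7 + H (l(F, H) = H - ⅐*12 = H - 12/7 = -12/7 + H)
m(R) = -4 (m(R) = 0 - 4 = -4)
z(Q) = -4 (z(Q) = -4*(-5 + 6) = -4*1 = -4)
z(K(-12)) + l(203, 198) = -4 + (-12/7 + 198) = -4 + 1374/7 = 1346/7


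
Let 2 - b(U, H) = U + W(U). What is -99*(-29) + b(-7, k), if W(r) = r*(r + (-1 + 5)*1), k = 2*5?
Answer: 2859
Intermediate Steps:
k = 10
W(r) = r*(4 + r) (W(r) = r*(r + 4*1) = r*(r + 4) = r*(4 + r))
b(U, H) = 2 - U - U*(4 + U) (b(U, H) = 2 - (U + U*(4 + U)) = 2 + (-U - U*(4 + U)) = 2 - U - U*(4 + U))
-99*(-29) + b(-7, k) = -99*(-29) + (2 - 1*(-7) - 1*(-7)*(4 - 7)) = 2871 + (2 + 7 - 1*(-7)*(-3)) = 2871 + (2 + 7 - 21) = 2871 - 12 = 2859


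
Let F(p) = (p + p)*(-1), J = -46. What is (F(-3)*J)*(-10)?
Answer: 2760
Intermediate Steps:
F(p) = -2*p (F(p) = (2*p)*(-1) = -2*p)
(F(-3)*J)*(-10) = (-2*(-3)*(-46))*(-10) = (6*(-46))*(-10) = -276*(-10) = 2760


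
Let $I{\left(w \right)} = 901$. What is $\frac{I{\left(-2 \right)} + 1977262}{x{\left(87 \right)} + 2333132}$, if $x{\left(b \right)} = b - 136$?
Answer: $\frac{1978163}{2333083} \approx 0.84787$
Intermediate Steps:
$x{\left(b \right)} = -136 + b$
$\frac{I{\left(-2 \right)} + 1977262}{x{\left(87 \right)} + 2333132} = \frac{901 + 1977262}{\left(-136 + 87\right) + 2333132} = \frac{1978163}{-49 + 2333132} = \frac{1978163}{2333083}$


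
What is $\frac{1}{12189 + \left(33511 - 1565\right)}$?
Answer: $\frac{1}{44135} \approx 2.2658 \cdot 10^{-5}$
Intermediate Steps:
$\frac{1}{12189 + \left(33511 - 1565\right)} = \frac{1}{12189 + 31946} = \frac{1}{44135}$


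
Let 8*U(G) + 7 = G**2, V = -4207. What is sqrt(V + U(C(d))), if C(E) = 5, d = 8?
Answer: 11*I*sqrt(139)/2 ≈ 64.844*I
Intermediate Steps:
U(G) = -7/8 + G**2/8
sqrt(V + U(C(d))) = sqrt(-4207 + (-7/8 + (1/8)*5**2)) = sqrt(-4207 + (-7/8 + (1/8)*25)) = sqrt(-4207 + (-7/8 + 25/8)) = sqrt(-4207 + 9/4) = sqrt(-16819/4) = 11*I*sqrt(139)/2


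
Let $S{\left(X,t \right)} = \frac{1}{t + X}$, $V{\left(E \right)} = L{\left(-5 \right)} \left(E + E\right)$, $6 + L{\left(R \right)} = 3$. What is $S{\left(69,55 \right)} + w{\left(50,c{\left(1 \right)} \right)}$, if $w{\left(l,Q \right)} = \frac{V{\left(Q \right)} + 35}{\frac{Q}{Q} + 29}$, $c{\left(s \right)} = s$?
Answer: $\frac{1813}{1860} \approx 0.97473$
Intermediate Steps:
$L{\left(R \right)} = -3$ ($L{\left(R \right)} = -6 + 3 = -3$)
$V{\left(E \right)} = - 6 E$ ($V{\left(E \right)} = - 3 \left(E + E\right) = - 3 \cdot 2 E = - 6 E$)
$S{\left(X,t \right)} = \frac{1}{X + t}$
$w{\left(l,Q \right)} = \frac{7}{6} - \frac{Q}{5}$ ($w{\left(l,Q \right)} = \frac{- 6 Q + 35}{\frac{Q}{Q} + 29} = \frac{35 - 6 Q}{1 + 29} = \frac{35 - 6 Q}{30} = \left(35 - 6 Q\right) \frac{1}{30} = \frac{7}{6} - \frac{Q}{5}$)
$S{\left(69,55 \right)} + w{\left(50,c{\left(1 \right)} \right)} = \frac{1}{69 + 55} + \left(\frac{7}{6} - \frac{1}{5}\right) = \frac{1}{124} + \left(\frac{7}{6} - \frac{1}{5}\right) = \frac{1}{124} + \frac{29}{30} = \frac{1813}{1860}$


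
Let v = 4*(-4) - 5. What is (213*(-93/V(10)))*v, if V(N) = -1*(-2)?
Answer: 415989/2 ≈ 2.0799e+5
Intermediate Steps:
V(N) = 2
v = -21 (v = -16 - 5 = -21)
(213*(-93/V(10)))*v = (213*(-93/2))*(-21) = -19809/2*(-21) = 415989/2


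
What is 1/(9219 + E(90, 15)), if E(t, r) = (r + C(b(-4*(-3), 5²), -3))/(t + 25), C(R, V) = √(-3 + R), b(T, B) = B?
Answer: 60961500/562012019989 - 115*√22/1124024039978 ≈ 0.00010847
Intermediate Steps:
E(t, r) = (r + √22)/(25 + t) (E(t, r) = (r + √(-3 + 5²))/(t + 25) = (r + √(-3 + 25))/(25 + t) = (r + √22)/(25 + t))
1/(9219 + E(90, 15)) = 1/(9219 + (15 + √22)/(25 + 90)) = 1/(9219 + (15 + √22)/115) = 1/(9219 + (3/23 + √22/115)) = 1/(212040/23 + √22/115)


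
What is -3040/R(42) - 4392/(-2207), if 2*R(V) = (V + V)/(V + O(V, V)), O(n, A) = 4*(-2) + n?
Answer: -254860408/46347 ≈ -5499.0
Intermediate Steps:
O(n, A) = -8 + n
R(V) = V/(-8 + 2*V) (R(V) = ((V + V)/(V + (-8 + V)))/2 = ((2*V)/(-8 + 2*V))/2 = (2*V/(-8 + 2*V))/2 = V/(-8 + 2*V))
-3040/R(42) - 4392/(-2207) = -3040/((1/2)*42/(-4 + 42)) - 4392/(-2207) = -3040/((1/2)*42/38) - 4392*(-1/2207) = -3040/((1/2)*42*(1/38)) + 4392/2207 = -3040/21/38 + 4392/2207 = -3040*38/21 + 4392/2207 = -115520/21 + 4392/2207 = -254860408/46347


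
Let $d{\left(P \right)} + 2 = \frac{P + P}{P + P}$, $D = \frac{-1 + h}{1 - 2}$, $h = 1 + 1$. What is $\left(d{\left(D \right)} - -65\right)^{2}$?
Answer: $4096$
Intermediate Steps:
$h = 2$
$D = -1$ ($D = \frac{-1 + 2}{1 - 2} = 1 \frac{1}{-1} = 1 \left(-1\right) = -1$)
$d{\left(P \right)} = -1$ ($d{\left(P \right)} = -2 + \frac{P + P}{P + P} = -2 + \frac{2 P}{2 P} = -2 + 2 P \frac{1}{2 P} = -2 + 1 = -1$)
$\left(d{\left(D \right)} - -65\right)^{2} = \left(-1 - -65\right)^{2} = \left(-1 + 65\right)^{2} = 64^{2} = 4096$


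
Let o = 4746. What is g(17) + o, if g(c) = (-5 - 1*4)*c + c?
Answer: 4610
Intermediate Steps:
g(c) = -8*c (g(c) = (-5 - 4)*c + c = -9*c + c = -8*c)
g(17) + o = -8*17 + 4746 = -136 + 4746 = 4610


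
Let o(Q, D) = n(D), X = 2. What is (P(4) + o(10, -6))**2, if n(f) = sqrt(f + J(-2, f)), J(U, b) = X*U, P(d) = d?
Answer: (4 + I*sqrt(10))**2 ≈ 6.0 + 25.298*I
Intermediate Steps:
J(U, b) = 2*U
n(f) = sqrt(-4 + f) (n(f) = sqrt(f + 2*(-2)) = sqrt(f - 4) = sqrt(-4 + f))
o(Q, D) = sqrt(-4 + D)
(P(4) + o(10, -6))**2 = (4 + sqrt(-4 - 6))**2 = (4 + sqrt(-10))**2 = (4 + I*sqrt(10))**2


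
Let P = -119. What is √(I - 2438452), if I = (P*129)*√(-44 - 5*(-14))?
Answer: √(-2438452 - 15351*√26) ≈ 1586.4*I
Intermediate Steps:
I = -15351*√26 (I = (-119*129)*√(-44 - 5*(-14)) = -15351*√(-44 + 70) = -15351*√26 ≈ -78275.)
√(I - 2438452) = √(-15351*√26 - 2438452) = √(-2438452 - 15351*√26)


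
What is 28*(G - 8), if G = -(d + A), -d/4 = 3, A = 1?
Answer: 84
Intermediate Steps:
d = -12 (d = -4*3 = -12)
G = 11 (G = -(-12 + 1) = -1*(-11) = 11)
28*(G - 8) = 28*(11 - 8) = 28*3 = 84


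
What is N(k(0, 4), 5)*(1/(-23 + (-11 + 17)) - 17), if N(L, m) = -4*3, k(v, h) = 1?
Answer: 3480/17 ≈ 204.71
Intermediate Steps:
N(L, m) = -12
N(k(0, 4), 5)*(1/(-23 + (-11 + 17)) - 17) = -12*(1/(-23 + (-11 + 17)) - 17) = -12*(1/(-23 + 6) - 17) = -12*(1/(-17) - 17) = -12*(-1/17 - 17) = -12*(-290/17) = 3480/17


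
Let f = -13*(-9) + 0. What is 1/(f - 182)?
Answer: -1/65 ≈ -0.015385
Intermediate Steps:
f = 117 (f = 117 + 0 = 117)
1/(f - 182) = 1/(117 - 182) = 1/(-65) = -1/65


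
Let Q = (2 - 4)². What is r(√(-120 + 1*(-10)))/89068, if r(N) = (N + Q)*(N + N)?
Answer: -65/22267 + 2*I*√130/22267 ≈ -0.0029191 + 0.0010241*I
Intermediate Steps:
Q = 4 (Q = (-2)² = 4)
r(N) = 2*N*(4 + N) (r(N) = (N + 4)*(N + N) = (4 + N)*(2*N) = 2*N*(4 + N))
r(√(-120 + 1*(-10)))/89068 = (2*√(-120 + 1*(-10))*(4 + √(-120 + 1*(-10))))/89068 = (2*√(-120 - 10)*(4 + √(-120 - 10)))*(1/89068) = (2*√(-130)*(4 + √(-130)))*(1/89068) = (2*(I*√130)*(4 + I*√130))*(1/89068) = (2*I*√130*(4 + I*√130))*(1/89068) = I*√130*(4 + I*√130)/44534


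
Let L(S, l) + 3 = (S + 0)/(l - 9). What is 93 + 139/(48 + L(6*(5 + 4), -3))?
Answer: 7811/81 ≈ 96.432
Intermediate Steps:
L(S, l) = -3 + S/(-9 + l) (L(S, l) = -3 + (S + 0)/(l - 9) = -3 + S/(-9 + l))
93 + 139/(48 + L(6*(5 + 4), -3)) = 93 + 139/(48 + (27 + 6*(5 + 4) - 3*(-3))/(-9 - 3)) = 93 + 139/(48 + (27 + 6*9 + 9)/(-12)) = 93 + 139/(48 - (27 + 54 + 9)/12) = 93 + 139/(48 - 1/12*90) = 93 + 139/(48 - 15/2) = 93 + 139/(81/2) = 93 + 139*(2/81) = 93 + 278/81 = 7811/81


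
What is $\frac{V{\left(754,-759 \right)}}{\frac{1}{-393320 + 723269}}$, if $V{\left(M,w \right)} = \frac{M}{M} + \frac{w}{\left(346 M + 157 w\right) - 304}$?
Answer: $\frac{5156662938}{15713} \approx 3.2818 \cdot 10^{5}$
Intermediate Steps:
$V{\left(M,w \right)} = 1 + \frac{w}{-304 + 157 w + 346 M}$ ($V{\left(M,w \right)} = 1 + \frac{w}{\left(157 w + 346 M\right) - 304} = 1 + \frac{w}{-304 + 157 w + 346 M}$)
$\frac{V{\left(754,-759 \right)}}{\frac{1}{-393320 + 723269}} = \frac{2 \frac{1}{-304 + 157 \left(-759\right) + 346 \cdot 754} \left(-152 + 79 \left(-759\right) + 173 \cdot 754\right)}{\frac{1}{-393320 + 723269}} = \frac{2 \frac{1}{-304 - 119163 + 260884} \left(-152 - 59961 + 130442\right)}{\frac{1}{329949}} = 2 \cdot \frac{1}{141417} \cdot 70329 \frac{1}{\frac{1}{329949}} = 2 \cdot \frac{1}{141417} \cdot 70329 \cdot 329949 = \frac{46886}{47139} \cdot 329949 = \frac{5156662938}{15713}$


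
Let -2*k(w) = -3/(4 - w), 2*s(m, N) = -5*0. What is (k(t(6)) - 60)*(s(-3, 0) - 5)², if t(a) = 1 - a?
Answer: -8975/6 ≈ -1495.8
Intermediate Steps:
s(m, N) = 0 (s(m, N) = (-5*0)/2 = (½)*0 = 0)
k(w) = 3/(2*(4 - w)) (k(w) = -(-3)/(2*(4 - w)) = 3/(2*(4 - w)))
(k(t(6)) - 60)*(s(-3, 0) - 5)² = (-3/(-8 + 2*(1 - 1*6)) - 60)*(0 - 5)² = (-3/(-8 + 2*(1 - 6)) - 60)*(-5)² = (-3/(-8 + 2*(-5)) - 60)*25 = (-3/(-8 - 10) - 60)*25 = (-3/(-18) - 60)*25 = (-3*(-1/18) - 60)*25 = (⅙ - 60)*25 = -359/6*25 = -8975/6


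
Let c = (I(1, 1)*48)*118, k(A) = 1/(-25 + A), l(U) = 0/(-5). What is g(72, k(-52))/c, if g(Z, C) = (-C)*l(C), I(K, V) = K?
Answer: 0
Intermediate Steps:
l(U) = 0 (l(U) = 0*(-⅕) = 0)
g(Z, C) = 0 (g(Z, C) = -C*0 = 0)
c = 5664 (c = (1*48)*118 = 48*118 = 5664)
g(72, k(-52))/c = 0/5664 = 0*(1/5664) = 0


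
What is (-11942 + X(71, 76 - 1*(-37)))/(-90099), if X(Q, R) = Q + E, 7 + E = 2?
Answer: 11876/90099 ≈ 0.13181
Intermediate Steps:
E = -5 (E = -7 + 2 = -5)
X(Q, R) = -5 + Q (X(Q, R) = Q - 5 = -5 + Q)
(-11942 + X(71, 76 - 1*(-37)))/(-90099) = (-11942 + (-5 + 71))/(-90099) = (-11942 + 66)*(-1/90099) = -11876*(-1/90099) = 11876/90099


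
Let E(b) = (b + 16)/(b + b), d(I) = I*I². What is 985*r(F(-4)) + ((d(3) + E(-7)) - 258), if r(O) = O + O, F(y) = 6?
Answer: 162237/14 ≈ 11588.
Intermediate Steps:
d(I) = I³
E(b) = (16 + b)/(2*b) (E(b) = (16 + b)/((2*b)) = (16 + b)*(1/(2*b)) = (16 + b)/(2*b))
r(O) = 2*O
985*r(F(-4)) + ((d(3) + E(-7)) - 258) = 985*(2*6) + ((3³ + (½)*(16 - 7)/(-7)) - 258) = 985*12 + ((27 + (½)*(-⅐)*9) - 258) = 11820 + ((27 - 9/14) - 258) = 11820 + (369/14 - 258) = 11820 - 3243/14 = 162237/14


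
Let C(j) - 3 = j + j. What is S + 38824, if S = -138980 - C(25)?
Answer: -100209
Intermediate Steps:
C(j) = 3 + 2*j (C(j) = 3 + (j + j) = 3 + 2*j)
S = -139033 (S = -138980 - (3 + 2*25) = -138980 - (3 + 50) = -138980 - 1*53 = -138980 - 53 = -139033)
S + 38824 = -139033 + 38824 = -100209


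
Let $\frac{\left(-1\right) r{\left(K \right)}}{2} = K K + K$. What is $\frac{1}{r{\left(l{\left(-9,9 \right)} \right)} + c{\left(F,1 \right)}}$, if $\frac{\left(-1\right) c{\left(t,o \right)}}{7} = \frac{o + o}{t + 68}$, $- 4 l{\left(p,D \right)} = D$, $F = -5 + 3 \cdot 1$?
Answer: $- \frac{264}{1541} \approx -0.17132$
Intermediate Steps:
$F = -2$ ($F = -5 + 3 = -2$)
$l{\left(p,D \right)} = - \frac{D}{4}$
$c{\left(t,o \right)} = - \frac{14 o}{68 + t}$ ($c{\left(t,o \right)} = - 7 \frac{o + o}{t + 68} = - 7 \frac{2 o}{68 + t} = - \frac{14 o}{68 + t}$)
$r{\left(K \right)} = - 2 K - 2 K^{2}$ ($r{\left(K \right)} = - 2 \left(K K + K\right) = - 2 \left(K^{2} + K\right) = - 2 \left(K + K^{2}\right) = - 2 K - 2 K^{2}$)
$\frac{1}{r{\left(l{\left(-9,9 \right)} \right)} + c{\left(F,1 \right)}} = \frac{1}{- 2 \left(\left(- \frac{1}{4}\right) 9\right) \left(1 - \frac{9}{4}\right) - \frac{14}{68 - 2}} = \frac{1}{\left(-2\right) \left(- \frac{9}{4}\right) \left(1 - \frac{9}{4}\right) - \frac{14}{66}} = \frac{1}{\left(-2\right) \left(- \frac{9}{4}\right) \left(- \frac{5}{4}\right) - 14 \cdot \frac{1}{66}} = \frac{1}{- \frac{45}{8} - \frac{7}{33}} = \frac{1}{- \frac{1541}{264}} = - \frac{264}{1541}$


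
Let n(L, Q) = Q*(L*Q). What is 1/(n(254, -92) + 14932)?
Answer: 1/2164788 ≈ 4.6194e-7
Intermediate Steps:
n(L, Q) = L*Q²
1/(n(254, -92) + 14932) = 1/(254*(-92)² + 14932) = 1/(254*8464 + 14932) = 1/(2149856 + 14932) = 1/2164788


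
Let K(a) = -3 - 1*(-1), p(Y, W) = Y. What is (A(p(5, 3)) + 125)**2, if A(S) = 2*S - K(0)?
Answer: 18769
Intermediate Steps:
K(a) = -2 (K(a) = -3 + 1 = -2)
A(S) = 2 + 2*S (A(S) = 2*S - 1*(-2) = 2*S + 2 = 2 + 2*S)
(A(p(5, 3)) + 125)**2 = ((2 + 2*5) + 125)**2 = ((2 + 10) + 125)**2 = (12 + 125)**2 = 137**2 = 18769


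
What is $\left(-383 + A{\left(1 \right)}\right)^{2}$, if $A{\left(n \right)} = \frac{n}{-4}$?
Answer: $\frac{2350089}{16} \approx 1.4688 \cdot 10^{5}$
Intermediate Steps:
$A{\left(n \right)} = - \frac{n}{4}$ ($A{\left(n \right)} = n \left(- \frac{1}{4}\right) = - \frac{n}{4}$)
$\left(-383 + A{\left(1 \right)}\right)^{2} = \left(-383 - \frac{1}{4}\right)^{2} = \left(- \frac{1533}{4}\right)^{2} = \frac{2350089}{16}$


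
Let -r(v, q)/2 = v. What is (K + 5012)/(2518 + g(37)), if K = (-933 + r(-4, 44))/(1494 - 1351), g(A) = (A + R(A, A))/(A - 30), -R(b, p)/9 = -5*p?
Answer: 5010537/2763904 ≈ 1.8128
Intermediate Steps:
R(b, p) = 45*p (R(b, p) = -(-45)*p = 45*p)
r(v, q) = -2*v
g(A) = 46*A/(-30 + A) (g(A) = (A + 45*A)/(A - 30) = (46*A)/(-30 + A) = 46*A/(-30 + A))
K = -925/143 (K = (-933 - 2*(-4))/(1494 - 1351) = (-933 + 8)/143 = -925*1/143 = -925/143 ≈ -6.4685)
(K + 5012)/(2518 + g(37)) = (-925/143 + 5012)/(2518 + 46*37/(-30 + 37)) = 715791/(143*(2518 + 46*37/7)) = 715791/(143*(2518 + 46*37*(⅐))) = 715791/(143*(2518 + 1702/7)) = 715791/(143*(19328/7)) = (715791/143)*(7/19328) = 5010537/2763904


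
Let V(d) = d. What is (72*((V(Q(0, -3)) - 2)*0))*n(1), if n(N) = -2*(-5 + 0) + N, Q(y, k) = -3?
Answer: 0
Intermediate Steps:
n(N) = 10 + N (n(N) = -2*(-5) + N = 10 + N)
(72*((V(Q(0, -3)) - 2)*0))*n(1) = (72*((-3 - 2)*0))*(10 + 1) = (72*(-5*0))*11 = (72*0)*11 = 0*11 = 0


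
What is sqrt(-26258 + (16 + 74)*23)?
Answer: 2*I*sqrt(6047) ≈ 155.52*I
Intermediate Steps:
sqrt(-26258 + (16 + 74)*23) = sqrt(-26258 + 90*23) = sqrt(-26258 + 2070) = sqrt(-24188) = 2*I*sqrt(6047)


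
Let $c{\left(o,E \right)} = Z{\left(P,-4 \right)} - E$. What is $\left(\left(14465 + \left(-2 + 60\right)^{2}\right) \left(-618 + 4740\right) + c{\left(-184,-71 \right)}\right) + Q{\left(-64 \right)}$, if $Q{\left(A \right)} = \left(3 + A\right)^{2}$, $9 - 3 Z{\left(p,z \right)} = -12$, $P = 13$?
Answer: $73494937$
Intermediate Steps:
$Z{\left(p,z \right)} = 7$ ($Z{\left(p,z \right)} = 3 - -4 = 3 + 4 = 7$)
$c{\left(o,E \right)} = 7 - E$
$\left(\left(14465 + \left(-2 + 60\right)^{2}\right) \left(-618 + 4740\right) + c{\left(-184,-71 \right)}\right) + Q{\left(-64 \right)} = \left(\left(14465 + \left(-2 + 60\right)^{2}\right) \left(-618 + 4740\right) + \left(7 - -71\right)\right) + \left(3 - 64\right)^{2} = \left(\left(14465 + 58^{2}\right) 4122 + \left(7 + 71\right)\right) + \left(-61\right)^{2} = \left(\left(14465 + 3364\right) 4122 + 78\right) + 3721 = \left(17829 \cdot 4122 + 78\right) + 3721 = \left(73491138 + 78\right) + 3721 = 73491216 + 3721 = 73494937$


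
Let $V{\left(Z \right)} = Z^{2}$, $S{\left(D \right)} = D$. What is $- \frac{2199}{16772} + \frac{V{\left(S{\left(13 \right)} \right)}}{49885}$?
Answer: $- \frac{106862647}{836671220} \approx -0.12772$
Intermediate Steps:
$- \frac{2199}{16772} + \frac{V{\left(S{\left(13 \right)} \right)}}{49885} = - \frac{2199}{16772} + \frac{13^{2}}{49885} = \left(-2199\right) \frac{1}{16772} + 169 \cdot \frac{1}{49885} = - \frac{2199}{16772} + \frac{169}{49885} = - \frac{106862647}{836671220}$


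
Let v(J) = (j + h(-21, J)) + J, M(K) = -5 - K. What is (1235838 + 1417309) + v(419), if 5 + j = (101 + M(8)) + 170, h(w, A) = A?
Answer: 2654238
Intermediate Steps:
j = 253 (j = -5 + ((101 + (-5 - 1*8)) + 170) = -5 + ((101 + (-5 - 8)) + 170) = -5 + ((101 - 13) + 170) = -5 + (88 + 170) = -5 + 258 = 253)
v(J) = 253 + 2*J (v(J) = (253 + J) + J = 253 + 2*J)
(1235838 + 1417309) + v(419) = (1235838 + 1417309) + (253 + 2*419) = 2653147 + (253 + 838) = 2653147 + 1091 = 2654238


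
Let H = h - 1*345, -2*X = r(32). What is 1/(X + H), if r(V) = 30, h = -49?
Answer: -1/409 ≈ -0.0024450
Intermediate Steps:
X = -15 (X = -½*30 = -15)
H = -394 (H = -49 - 1*345 = -49 - 345 = -394)
1/(X + H) = 1/(-15 - 394) = 1/(-409) = -1/409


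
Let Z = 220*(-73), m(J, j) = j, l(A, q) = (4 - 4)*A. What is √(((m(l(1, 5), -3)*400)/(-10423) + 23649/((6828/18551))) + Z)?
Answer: √6780253196543153173/11861374 ≈ 219.53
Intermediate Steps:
l(A, q) = 0 (l(A, q) = 0*A = 0)
Z = -16060
√(((m(l(1, 5), -3)*400)/(-10423) + 23649/((6828/18551))) + Z) = √((-3*400/(-10423) + 23649/((6828/18551))) - 16060) = √((-1200*(-1/10423) + 23649/((6828*(1/18551)))) - 16060) = √((1200/10423 + 23649/(6828/18551)) - 16060) = √((1200/10423 + 23649*(18551/6828)) - 16060) = √((1200/10423 + 146237533/2276) - 16060) = √(1524236537659/23722748 - 16060) = √(1143249204779/23722748) = √6780253196543153173/11861374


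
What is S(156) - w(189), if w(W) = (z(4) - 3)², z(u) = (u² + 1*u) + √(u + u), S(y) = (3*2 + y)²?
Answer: 25947 - 68*√2 ≈ 25851.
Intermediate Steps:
S(y) = (6 + y)²
z(u) = u + u² + √2*√u (z(u) = (u² + u) + √(2*u) = (u + u²) + √2*√u = u + u² + √2*√u)
w(W) = (17 + 2*√2)² (w(W) = ((4 + 4² + √2*√4) - 3)² = ((4 + 16 + √2*2) - 3)² = ((4 + 16 + 2*√2) - 3)² = ((20 + 2*√2) - 3)² = (17 + 2*√2)²)
S(156) - w(189) = (6 + 156)² - (297 + 68*√2) = 162² + (-297 - 68*√2) = 26244 + (-297 - 68*√2) = 25947 - 68*√2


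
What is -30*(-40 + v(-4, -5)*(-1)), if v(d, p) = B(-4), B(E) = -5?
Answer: 1050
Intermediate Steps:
v(d, p) = -5
-30*(-40 + v(-4, -5)*(-1)) = -30*(-40 - 5*(-1)) = -30*(-40 + 5) = -30*(-35) = 1050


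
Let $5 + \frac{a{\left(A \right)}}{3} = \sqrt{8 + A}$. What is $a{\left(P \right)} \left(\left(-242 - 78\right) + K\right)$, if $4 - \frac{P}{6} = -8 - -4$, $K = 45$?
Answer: $4125 - 1650 \sqrt{14} \approx -2048.7$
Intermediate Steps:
$P = 48$ ($P = 24 - 6 \left(-8 - -4\right) = 24 - 6 \left(-8 + 4\right) = 24 - -24 = 24 + 24 = 48$)
$a{\left(A \right)} = -15 + 3 \sqrt{8 + A}$
$a{\left(P \right)} \left(\left(-242 - 78\right) + K\right) = \left(-15 + 3 \sqrt{8 + 48}\right) \left(\left(-242 - 78\right) + 45\right) = \left(-15 + 3 \sqrt{56}\right) \left(-320 + 45\right) = \left(-15 + 3 \cdot 2 \sqrt{14}\right) \left(-275\right) = \left(-15 + 6 \sqrt{14}\right) \left(-275\right) = 4125 - 1650 \sqrt{14}$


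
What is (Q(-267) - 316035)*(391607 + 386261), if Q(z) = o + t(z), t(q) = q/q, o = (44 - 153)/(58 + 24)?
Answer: -10079184549798/41 ≈ -2.4583e+11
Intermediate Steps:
o = -109/82 ≈ -1.3293
t(q) = 1
Q(z) = -27/82 (Q(z) = -109/82 + 1 = -27/82)
(Q(-267) - 316035)*(391607 + 386261) = (-27/82 - 316035)*(391607 + 386261) = -25914897/82*777868 = -10079184549798/41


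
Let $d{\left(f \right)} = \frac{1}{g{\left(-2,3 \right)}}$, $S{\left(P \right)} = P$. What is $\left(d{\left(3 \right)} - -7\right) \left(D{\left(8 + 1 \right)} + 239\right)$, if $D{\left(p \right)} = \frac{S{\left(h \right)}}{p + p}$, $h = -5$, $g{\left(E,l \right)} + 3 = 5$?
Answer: $\frac{21485}{12} \approx 1790.4$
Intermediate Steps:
$g{\left(E,l \right)} = 2$ ($g{\left(E,l \right)} = -3 + 5 = 2$)
$d{\left(f \right)} = \frac{1}{2}$
$D{\left(p \right)} = - \frac{5}{2 p}$ ($D{\left(p \right)} = - \frac{5}{p + p} = - \frac{5}{2 p}$)
$\left(d{\left(3 \right)} - -7\right) \left(D{\left(8 + 1 \right)} + 239\right) = \left(\frac{1}{2} - -7\right) \left(- \frac{5}{2 \left(8 + 1\right)} + 239\right) = \left(\frac{1}{2} + 7\right) \left(- \frac{5}{2 \cdot 9} + 239\right) = \frac{15 \left(\left(- \frac{5}{2}\right) \frac{1}{9} + 239\right)}{2} = \frac{15 \left(- \frac{5}{18} + 239\right)}{2} = \frac{15}{2} \cdot \frac{4297}{18} = \frac{21485}{12}$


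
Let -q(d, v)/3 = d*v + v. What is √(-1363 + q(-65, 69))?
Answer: √11885 ≈ 109.02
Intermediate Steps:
q(d, v) = -3*v - 3*d*v (q(d, v) = -3*(d*v + v) = -3*(v + d*v) = -3*v - 3*d*v)
√(-1363 + q(-65, 69)) = √(-1363 - 3*69*(1 - 65)) = √(-1363 - 3*69*(-64)) = √(-1363 + 13248) = √11885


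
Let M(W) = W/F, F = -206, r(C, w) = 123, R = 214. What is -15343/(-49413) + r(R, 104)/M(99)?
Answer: -138945293/543543 ≈ -255.63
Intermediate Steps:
M(W) = -W/206 (M(W) = W/(-206) = W*(-1/206) = -W/206)
-15343/(-49413) + r(R, 104)/M(99) = -15343/(-49413) + 123/((-1/206*99)) = -15343*(-1/49413) + 123/(-99/206) = 15343/49413 + 123*(-206/99) = 15343/49413 - 8446/33 = -138945293/543543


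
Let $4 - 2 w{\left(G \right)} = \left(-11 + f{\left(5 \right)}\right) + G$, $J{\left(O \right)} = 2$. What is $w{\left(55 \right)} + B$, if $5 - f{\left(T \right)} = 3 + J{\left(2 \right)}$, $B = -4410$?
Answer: $-4430$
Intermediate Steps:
$f{\left(T \right)} = 0$ ($f{\left(T \right)} = 5 - \left(3 + 2\right) = 5 - 5 = 0$)
$w{\left(G \right)} = \frac{15}{2} - \frac{G}{2}$ ($w{\left(G \right)} = 2 - \frac{\left(-11 + 0\right) + G}{2} = 2 - \frac{-11 + G}{2} = 2 - \left(- \frac{11}{2} + \frac{G}{2}\right) = \frac{15}{2} - \frac{G}{2}$)
$w{\left(55 \right)} + B = \left(\frac{15}{2} - \frac{55}{2}\right) - 4410 = -20 - 4410 = -4430$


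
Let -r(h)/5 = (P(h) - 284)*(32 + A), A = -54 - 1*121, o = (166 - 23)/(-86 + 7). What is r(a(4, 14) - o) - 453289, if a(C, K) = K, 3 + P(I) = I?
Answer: -51127991/79 ≈ -6.4719e+5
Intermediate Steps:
P(I) = -3 + I
o = -143/79 (o = 143/(-79) = 143*(-1/79) = -143/79 ≈ -1.8101)
A = -175 (A = -54 - 121 = -175)
r(h) = -205205 + 715*h (r(h) = -5*((-3 + h) - 284)*(32 - 175) = -5*(-287 + h)*(-143) = -5*(41041 - 143*h) = -205205 + 715*h)
r(a(4, 14) - o) - 453289 = (-205205 + 715*(14 - 1*(-143/79))) - 453289 = (-205205 + 715*(14 + 143/79)) - 453289 = (-205205 + 715*(1249/79)) - 453289 = (-205205 + 893035/79) - 453289 = -15318160/79 - 453289 = -51127991/79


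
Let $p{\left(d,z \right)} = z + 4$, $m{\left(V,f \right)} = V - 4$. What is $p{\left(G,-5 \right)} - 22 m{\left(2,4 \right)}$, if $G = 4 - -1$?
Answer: $43$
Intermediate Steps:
$G = 5$ ($G = 4 + 1 = 5$)
$m{\left(V,f \right)} = -4 + V$
$p{\left(d,z \right)} = 4 + z$
$p{\left(G,-5 \right)} - 22 m{\left(2,4 \right)} = \left(4 - 5\right) - 22 \left(-4 + 2\right) = -1 - -44 = -1 + 44 = 43$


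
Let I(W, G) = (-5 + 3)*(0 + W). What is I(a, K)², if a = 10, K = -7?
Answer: 400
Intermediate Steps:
I(W, G) = -2*W
I(a, K)² = (-2*10)² = (-20)² = 400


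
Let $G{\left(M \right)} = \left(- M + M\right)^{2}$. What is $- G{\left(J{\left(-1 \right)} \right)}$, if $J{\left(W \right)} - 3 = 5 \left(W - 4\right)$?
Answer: $0$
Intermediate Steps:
$J{\left(W \right)} = -17 + 5 W$ ($J{\left(W \right)} = 3 + 5 \left(W - 4\right) = 3 + 5 \left(-4 + W\right) = 3 + \left(-20 + 5 W\right) = -17 + 5 W$)
$G{\left(M \right)} = 0$ ($G{\left(M \right)} = 0^{2} = 0$)
$- G{\left(J{\left(-1 \right)} \right)} = \left(-1\right) 0 = 0$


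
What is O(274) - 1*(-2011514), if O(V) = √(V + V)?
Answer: 2011514 + 2*√137 ≈ 2.0115e+6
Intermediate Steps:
O(V) = √2*√V (O(V) = √(2*V) = √2*√V)
O(274) - 1*(-2011514) = √2*√274 - 1*(-2011514) = 2*√137 + 2011514 = 2011514 + 2*√137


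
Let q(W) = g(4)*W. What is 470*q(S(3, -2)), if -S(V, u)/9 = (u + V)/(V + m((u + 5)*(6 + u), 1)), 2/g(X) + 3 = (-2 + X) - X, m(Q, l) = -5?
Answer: -846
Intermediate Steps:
g(X) = -⅖ (g(X) = 2/(-3 + ((-2 + X) - X)) = 2/(-3 - 2) = 2/(-5) = 2*(-⅕) = -⅖)
S(V, u) = -9*(V + u)/(-5 + V) (S(V, u) = -9*(u + V)/(V - 5) = -9*(V + u)/(-5 + V))
q(W) = -2*W/5
470*q(S(3, -2)) = 470*(-18*(-1*3 - 1*(-2))/(5*(-5 + 3))) = 470*(-18*(-3 + 2)/(5*(-2))) = 470*(-18*(-1)*(-1)/(5*2)) = 470*(-⅖*9/2) = 470*(-9/5) = -846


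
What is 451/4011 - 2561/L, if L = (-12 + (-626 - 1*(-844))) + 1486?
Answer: -3169693/2262204 ≈ -1.4012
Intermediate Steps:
L = 1692 (L = (-12 + (-626 + 844)) + 1486 = (-12 + 218) + 1486 = 206 + 1486 = 1692)
451/4011 - 2561/L = 451/4011 - 2561/1692 = -3169693/2262204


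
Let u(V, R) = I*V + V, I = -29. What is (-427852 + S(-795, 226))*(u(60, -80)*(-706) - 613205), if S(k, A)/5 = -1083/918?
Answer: -75003382676375/306 ≈ -2.4511e+11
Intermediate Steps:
S(k, A) = -1805/306 (S(k, A) = 5*(-1083/918) = 5*(-1083*1/918) = 5*(-361/306) = -1805/306)
u(V, R) = -28*V (u(V, R) = -29*V + V = -28*V)
(-427852 + S(-795, 226))*(u(60, -80)*(-706) - 613205) = (-427852 - 1805/306)*(-28*60*(-706) - 613205) = -130924517*(-1680*(-706) - 613205)/306 = -130924517*(1186080 - 613205)/306 = -130924517/306*572875 = -75003382676375/306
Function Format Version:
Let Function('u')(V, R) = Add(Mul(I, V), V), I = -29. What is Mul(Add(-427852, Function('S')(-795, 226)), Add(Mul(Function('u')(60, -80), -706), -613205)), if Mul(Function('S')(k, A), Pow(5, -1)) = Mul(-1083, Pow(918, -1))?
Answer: Rational(-75003382676375, 306) ≈ -2.4511e+11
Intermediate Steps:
Function('S')(k, A) = Rational(-1805, 306) (Function('S')(k, A) = Mul(5, Mul(-1083, Pow(918, -1))) = Mul(5, Mul(-1083, Rational(1, 918))) = Mul(5, Rational(-361, 306)) = Rational(-1805, 306))
Function('u')(V, R) = Mul(-28, V) (Function('u')(V, R) = Add(Mul(-29, V), V) = Mul(-28, V))
Mul(Add(-427852, Function('S')(-795, 226)), Add(Mul(Function('u')(60, -80), -706), -613205)) = Mul(Add(-427852, Rational(-1805, 306)), Add(Mul(Mul(-28, 60), -706), -613205)) = Mul(Rational(-130924517, 306), Add(Mul(-1680, -706), -613205)) = Mul(Rational(-130924517, 306), Add(1186080, -613205)) = Mul(Rational(-130924517, 306), 572875) = Rational(-75003382676375, 306)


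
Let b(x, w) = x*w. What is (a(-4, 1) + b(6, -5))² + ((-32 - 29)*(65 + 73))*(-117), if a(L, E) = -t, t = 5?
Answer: 986131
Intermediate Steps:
b(x, w) = w*x
a(L, E) = -5 (a(L, E) = -1*5 = -5)
(a(-4, 1) + b(6, -5))² + ((-32 - 29)*(65 + 73))*(-117) = (-5 - 5*6)² + ((-32 - 29)*(65 + 73))*(-117) = (-5 - 30)² - 61*138*(-117) = (-35)² - 8418*(-117) = 1225 + 984906 = 986131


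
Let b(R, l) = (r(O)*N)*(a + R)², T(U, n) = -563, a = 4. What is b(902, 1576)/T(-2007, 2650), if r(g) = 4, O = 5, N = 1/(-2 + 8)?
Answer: -547224/563 ≈ -971.98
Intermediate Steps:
N = ⅙ (N = 1/6 = ⅙ ≈ 0.16667)
b(R, l) = 2*(4 + R)²/3 (b(R, l) = (4*(⅙))*(4 + R)² = 2*(4 + R)²/3)
b(902, 1576)/T(-2007, 2650) = (2*(4 + 902)²/3)/(-563) = ((⅔)*906²)*(-1/563) = ((⅔)*820836)*(-1/563) = 547224*(-1/563) = -547224/563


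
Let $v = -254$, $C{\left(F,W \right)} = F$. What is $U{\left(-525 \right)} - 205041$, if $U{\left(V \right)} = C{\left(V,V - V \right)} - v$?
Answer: $-205312$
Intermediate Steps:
$U{\left(V \right)} = 254 + V$ ($U{\left(V \right)} = V - -254 = V + 254 = 254 + V$)
$U{\left(-525 \right)} - 205041 = \left(254 - 525\right) - 205041 = -271 - 205041 = -205312$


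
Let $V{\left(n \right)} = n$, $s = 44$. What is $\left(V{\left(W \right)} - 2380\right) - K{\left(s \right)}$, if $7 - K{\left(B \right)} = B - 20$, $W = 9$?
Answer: $-2354$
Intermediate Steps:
$K{\left(B \right)} = 27 - B$ ($K{\left(B \right)} = 7 - \left(B - 20\right) = 7 - \left(-20 + B\right) = 27 - B$)
$\left(V{\left(W \right)} - 2380\right) - K{\left(s \right)} = \left(9 - 2380\right) - \left(27 - 44\right) = -2371 - -17 = -2371 + 17 = -2354$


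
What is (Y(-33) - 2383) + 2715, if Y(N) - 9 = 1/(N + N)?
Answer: 22505/66 ≈ 340.98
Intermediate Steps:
Y(N) = 9 + 1/(2*N) (Y(N) = 9 + 1/(N + N) = 9 + 1/(2*N))
(Y(-33) - 2383) + 2715 = ((9 + (½)/(-33)) - 2383) + 2715 = ((9 + (½)*(-1/33)) - 2383) + 2715 = ((9 - 1/66) - 2383) + 2715 = (593/66 - 2383) + 2715 = -156685/66 + 2715 = 22505/66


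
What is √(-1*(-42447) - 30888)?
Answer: √11559 ≈ 107.51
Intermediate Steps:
√(-1*(-42447) - 30888) = √(42447 - 30888) = √11559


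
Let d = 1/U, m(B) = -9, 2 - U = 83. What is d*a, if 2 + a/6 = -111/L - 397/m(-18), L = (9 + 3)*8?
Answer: -11795/3888 ≈ -3.0337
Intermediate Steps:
U = -81 (U = 2 - 1*83 = 2 - 83 = -81)
L = 96 (L = 12*8 = 96)
d = -1/81 (d = 1/(-81) = -1/81 ≈ -0.012346)
a = 11795/48 (a = -12 + 6*(-111/96 - 397/(-9)) = -12 + 6*(-111*1/96 - 397*(-1/9)) = -12 + 6*(-37/32 + 397/9) = -12 + 6*(12371/288) = -12 + 12371/48 = 11795/48 ≈ 245.73)
d*a = -1/81*11795/48 = -11795/3888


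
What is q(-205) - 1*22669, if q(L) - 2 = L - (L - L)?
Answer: -22872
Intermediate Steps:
q(L) = 2 + L (q(L) = 2 + (L - (L - L)) = 2 + (L - 1*0) = 2 + (L + 0) = 2 + L)
q(-205) - 1*22669 = (2 - 205) - 1*22669 = -203 - 22669 = -22872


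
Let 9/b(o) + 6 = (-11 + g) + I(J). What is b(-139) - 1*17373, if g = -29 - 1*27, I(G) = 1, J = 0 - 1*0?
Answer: -138985/8 ≈ -17373.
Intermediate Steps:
J = 0 (J = 0 + 0 = 0)
g = -56 (g = -29 - 27 = -56)
b(o) = -1/8 (b(o) = 9/(-6 + ((-11 - 56) + 1)) = 9/(-6 + (-67 + 1)) = 9/(-6 - 66) = 9/(-72) = 9*(-1/72) = -1/8)
b(-139) - 1*17373 = -1/8 - 1*17373 = -1/8 - 17373 = -138985/8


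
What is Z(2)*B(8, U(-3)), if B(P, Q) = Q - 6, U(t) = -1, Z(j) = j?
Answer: -14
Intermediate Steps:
B(P, Q) = -6 + Q
Z(2)*B(8, U(-3)) = 2*(-6 - 1) = 2*(-7) = -14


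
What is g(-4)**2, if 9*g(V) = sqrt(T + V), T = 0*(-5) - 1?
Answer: -5/81 ≈ -0.061728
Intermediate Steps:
T = -1 (T = 0 - 1 = -1)
g(V) = sqrt(-1 + V)/9
g(-4)**2 = (sqrt(-1 - 4)/9)**2 = (sqrt(-5)/9)**2 = ((I*sqrt(5))/9)**2 = (I*sqrt(5)/9)**2 = -5/81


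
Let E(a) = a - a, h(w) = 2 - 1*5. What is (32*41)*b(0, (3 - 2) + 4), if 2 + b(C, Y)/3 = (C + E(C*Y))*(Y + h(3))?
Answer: -7872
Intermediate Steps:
h(w) = -3 (h(w) = 2 - 5 = -3)
E(a) = 0
b(C, Y) = -6 + 3*C*(-3 + Y) (b(C, Y) = -6 + 3*((C + 0)*(Y - 3)) = -6 + 3*(C*(-3 + Y)) = -6 + 3*C*(-3 + Y))
(32*41)*b(0, (3 - 2) + 4) = (32*41)*(-6 - 9*0 + 3*0*((3 - 2) + 4)) = 1312*(-6 + 0 + 3*0*(1 + 4)) = 1312*(-6 + 0 + 3*0*5) = 1312*(-6 + 0 + 0) = 1312*(-6) = -7872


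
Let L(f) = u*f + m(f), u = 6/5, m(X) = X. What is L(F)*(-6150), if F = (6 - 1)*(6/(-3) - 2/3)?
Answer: 180400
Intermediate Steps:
u = 6/5 (u = 6*(⅕) = 6/5 ≈ 1.2000)
F = -40/3 (F = 5*(6*(-⅓) - 2*⅓) = 5*(-2 - ⅔) = 5*(-8/3) = -40/3 ≈ -13.333)
L(f) = 11*f/5 (L(f) = 6*f/5 + f = 11*f/5)
L(F)*(-6150) = ((11/5)*(-40/3))*(-6150) = -88/3*(-6150) = 180400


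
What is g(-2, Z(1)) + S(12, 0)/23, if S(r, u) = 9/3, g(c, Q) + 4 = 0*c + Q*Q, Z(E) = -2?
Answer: 3/23 ≈ 0.13043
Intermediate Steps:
g(c, Q) = -4 + Q² (g(c, Q) = -4 + (0*c + Q*Q) = -4 + (0 + Q²) = -4 + Q²)
S(r, u) = 3 (S(r, u) = 9*(⅓) = 3)
g(-2, Z(1)) + S(12, 0)/23 = (-4 + (-2)²) + 3/23 = (-4 + 4) + (1/23)*3 = 0 + 3/23 = 3/23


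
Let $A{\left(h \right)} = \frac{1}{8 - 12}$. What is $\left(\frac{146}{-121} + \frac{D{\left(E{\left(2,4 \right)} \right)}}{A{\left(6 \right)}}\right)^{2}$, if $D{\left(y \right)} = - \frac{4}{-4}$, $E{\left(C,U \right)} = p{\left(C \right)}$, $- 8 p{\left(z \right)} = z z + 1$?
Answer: $\frac{396900}{14641} \approx 27.109$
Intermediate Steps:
$p{\left(z \right)} = - \frac{1}{8} - \frac{z^{2}}{8}$ ($p{\left(z \right)} = - \frac{z z + 1}{8} = - \frac{z^{2} + 1}{8} = - \frac{1 + z^{2}}{8} = - \frac{1}{8} - \frac{z^{2}}{8}$)
$E{\left(C,U \right)} = - \frac{1}{8} - \frac{C^{2}}{8}$
$D{\left(y \right)} = 1$ ($D{\left(y \right)} = \left(-4\right) \left(- \frac{1}{4}\right) = 1$)
$A{\left(h \right)} = - \frac{1}{4}$ ($A{\left(h \right)} = \frac{1}{-4} = - \frac{1}{4}$)
$\left(\frac{146}{-121} + \frac{D{\left(E{\left(2,4 \right)} \right)}}{A{\left(6 \right)}}\right)^{2} = \left(\frac{146}{-121} + 1 \frac{1}{- \frac{1}{4}}\right)^{2} = \left(146 \left(- \frac{1}{121}\right) + 1 \left(-4\right)\right)^{2} = \left(- \frac{146}{121} - 4\right)^{2} = \left(- \frac{630}{121}\right)^{2} = \frac{396900}{14641}$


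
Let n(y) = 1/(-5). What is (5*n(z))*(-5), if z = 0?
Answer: 5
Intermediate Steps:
n(y) = -1/5
(5*n(z))*(-5) = (5*(-1/5))*(-5) = -1*(-5) = 5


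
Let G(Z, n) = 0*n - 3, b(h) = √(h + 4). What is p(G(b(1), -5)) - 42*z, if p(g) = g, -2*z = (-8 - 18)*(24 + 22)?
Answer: -25119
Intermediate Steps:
b(h) = √(4 + h)
G(Z, n) = -3 (G(Z, n) = 0 - 3 = -3)
z = 598 (z = -(-8 - 18)*(24 + 22)/2 = -(-13)*46 = -½*(-1196) = 598)
p(G(b(1), -5)) - 42*z = -3 - 42*598 = -3 - 25116 = -25119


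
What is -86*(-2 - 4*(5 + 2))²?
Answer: -77400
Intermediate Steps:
-86*(-2 - 4*(5 + 2))² = -86*(-2 - 4*7)² = -86*(-2 - 28)² = -86*(-30)² = -86*900 = -77400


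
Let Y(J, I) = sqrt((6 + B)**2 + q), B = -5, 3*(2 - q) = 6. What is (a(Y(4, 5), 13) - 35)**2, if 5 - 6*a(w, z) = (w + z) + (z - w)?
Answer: 5929/4 ≈ 1482.3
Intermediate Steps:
q = 0 (q = 2 - 1/3*6 = 2 - 2 = 0)
Y(J, I) = 1 (Y(J, I) = sqrt((6 - 5)**2 + 0) = sqrt(1**2 + 0) = sqrt(1 + 0) = sqrt(1) = 1)
a(w, z) = 5/6 - z/3 (a(w, z) = 5/6 - ((w + z) + (z - w))/6 = 5/6 - z/3)
(a(Y(4, 5), 13) - 35)**2 = ((5/6 - 1/3*13) - 35)**2 = ((5/6 - 13/3) - 35)**2 = (-7/2 - 35)**2 = (-77/2)**2 = 5929/4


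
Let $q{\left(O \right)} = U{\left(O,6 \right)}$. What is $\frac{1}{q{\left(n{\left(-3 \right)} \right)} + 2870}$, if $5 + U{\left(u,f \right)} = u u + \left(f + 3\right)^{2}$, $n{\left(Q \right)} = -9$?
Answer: $\frac{1}{3027} \approx 0.00033036$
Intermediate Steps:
$U{\left(u,f \right)} = -5 + u^{2} + \left(3 + f\right)^{2}$ ($U{\left(u,f \right)} = -5 + \left(u u + \left(f + 3\right)^{2}\right) = -5 + \left(u^{2} + \left(3 + f\right)^{2}\right) = -5 + u^{2} + \left(3 + f\right)^{2}$)
$q{\left(O \right)} = 76 + O^{2}$ ($q{\left(O \right)} = -5 + O^{2} + \left(3 + 6\right)^{2} = -5 + O^{2} + 9^{2} = -5 + O^{2} + 81 = 76 + O^{2}$)
$\frac{1}{q{\left(n{\left(-3 \right)} \right)} + 2870} = \frac{1}{\left(76 + \left(-9\right)^{2}\right) + 2870} = \frac{1}{\left(76 + 81\right) + 2870} = \frac{1}{157 + 2870} = \frac{1}{3027}$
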